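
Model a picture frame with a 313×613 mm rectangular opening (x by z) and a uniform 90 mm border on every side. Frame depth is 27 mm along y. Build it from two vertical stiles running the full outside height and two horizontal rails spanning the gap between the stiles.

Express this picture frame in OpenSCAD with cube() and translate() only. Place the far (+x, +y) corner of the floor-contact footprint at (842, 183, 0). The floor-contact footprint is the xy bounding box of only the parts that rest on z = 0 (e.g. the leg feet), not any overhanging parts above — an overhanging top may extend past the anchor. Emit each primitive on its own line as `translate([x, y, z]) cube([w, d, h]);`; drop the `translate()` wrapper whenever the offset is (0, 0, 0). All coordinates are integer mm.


translate([349, 156, 0]) cube([90, 27, 793]);
translate([752, 156, 0]) cube([90, 27, 793]);
translate([439, 156, 0]) cube([313, 27, 90]);
translate([439, 156, 703]) cube([313, 27, 90]);


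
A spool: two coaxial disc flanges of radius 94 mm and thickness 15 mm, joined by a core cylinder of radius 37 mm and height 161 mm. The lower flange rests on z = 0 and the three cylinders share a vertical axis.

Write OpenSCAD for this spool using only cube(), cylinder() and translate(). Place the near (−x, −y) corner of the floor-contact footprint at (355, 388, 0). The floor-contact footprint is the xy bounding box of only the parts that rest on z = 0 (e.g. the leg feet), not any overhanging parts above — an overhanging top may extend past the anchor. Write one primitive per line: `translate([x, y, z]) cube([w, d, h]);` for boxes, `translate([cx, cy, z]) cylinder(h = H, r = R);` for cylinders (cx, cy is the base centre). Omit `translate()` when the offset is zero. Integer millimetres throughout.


translate([449, 482, 0]) cylinder(h = 15, r = 94);
translate([449, 482, 15]) cylinder(h = 161, r = 37);
translate([449, 482, 176]) cylinder(h = 15, r = 94);


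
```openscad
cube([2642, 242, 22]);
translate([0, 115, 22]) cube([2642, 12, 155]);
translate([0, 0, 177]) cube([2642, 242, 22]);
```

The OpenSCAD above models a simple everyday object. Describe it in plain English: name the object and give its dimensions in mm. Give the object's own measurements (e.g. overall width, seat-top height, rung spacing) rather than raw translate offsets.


An I-beam lying along x, 2642 mm long. Overall section height 199 mm. Two flanges 242 mm wide (y) and 22 mm thick, one on the floor and one at the top; a web 12 mm thick runs between them, centred on the flange width.


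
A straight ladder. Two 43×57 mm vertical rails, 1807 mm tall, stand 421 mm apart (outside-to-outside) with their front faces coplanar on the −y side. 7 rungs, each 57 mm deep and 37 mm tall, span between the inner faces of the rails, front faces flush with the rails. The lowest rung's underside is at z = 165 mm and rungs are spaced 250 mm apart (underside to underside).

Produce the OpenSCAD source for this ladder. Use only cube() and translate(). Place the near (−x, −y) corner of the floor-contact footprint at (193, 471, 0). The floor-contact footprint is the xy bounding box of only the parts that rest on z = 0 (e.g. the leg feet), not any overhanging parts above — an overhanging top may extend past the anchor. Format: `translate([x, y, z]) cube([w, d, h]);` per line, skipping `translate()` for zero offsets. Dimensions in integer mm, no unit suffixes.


translate([193, 471, 0]) cube([43, 57, 1807]);
translate([571, 471, 0]) cube([43, 57, 1807]);
translate([236, 471, 165]) cube([335, 57, 37]);
translate([236, 471, 415]) cube([335, 57, 37]);
translate([236, 471, 665]) cube([335, 57, 37]);
translate([236, 471, 915]) cube([335, 57, 37]);
translate([236, 471, 1165]) cube([335, 57, 37]);
translate([236, 471, 1415]) cube([335, 57, 37]);
translate([236, 471, 1665]) cube([335, 57, 37]);


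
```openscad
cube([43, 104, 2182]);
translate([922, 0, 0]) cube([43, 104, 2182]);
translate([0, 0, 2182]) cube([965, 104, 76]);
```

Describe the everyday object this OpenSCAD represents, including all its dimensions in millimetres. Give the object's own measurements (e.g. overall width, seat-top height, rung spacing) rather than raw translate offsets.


A door frame. The clear opening is 879 mm wide and 2182 mm high. Two 43 mm wide jambs, 104 mm deep, stand either side of the opening from the floor to the top of the opening. A 76 mm thick head sits across the top of both jambs, spanning the full outside width of the frame.


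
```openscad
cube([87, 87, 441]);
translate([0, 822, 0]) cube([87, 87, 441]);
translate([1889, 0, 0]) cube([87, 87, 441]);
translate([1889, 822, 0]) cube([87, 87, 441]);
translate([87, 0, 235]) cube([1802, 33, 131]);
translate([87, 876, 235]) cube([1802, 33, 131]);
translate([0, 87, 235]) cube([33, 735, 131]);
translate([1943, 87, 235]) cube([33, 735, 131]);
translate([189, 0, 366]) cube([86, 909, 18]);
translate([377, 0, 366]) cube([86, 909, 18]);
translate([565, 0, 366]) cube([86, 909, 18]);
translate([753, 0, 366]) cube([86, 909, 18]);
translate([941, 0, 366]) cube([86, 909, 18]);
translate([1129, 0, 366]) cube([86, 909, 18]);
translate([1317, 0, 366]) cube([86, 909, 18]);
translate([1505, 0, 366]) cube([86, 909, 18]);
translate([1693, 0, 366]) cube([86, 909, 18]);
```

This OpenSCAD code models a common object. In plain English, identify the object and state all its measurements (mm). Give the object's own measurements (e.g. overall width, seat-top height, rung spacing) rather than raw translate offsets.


A bed frame 1976 mm long (x) by 909 mm wide (y). Four 87×87 mm corner posts, 441 mm tall, at the corners of the footprint. Four rails of 33 mm thickness and 131 mm height run between adjacent posts with their undersides at z = 235 mm, their outer faces flush with the outside of the frame (the two x-running rails run between the posts' inner faces; the two y-running rails run between the posts' inner faces). 9 slats, each 86 mm wide (x) and 18 mm thick, lie across the top of the two x-running rails, running the full 909 mm width of the frame in y; along x they sit between the end posts with a 102 mm gap after the −x posts and between neighbouring slats, leaving 110 mm before the +x posts.


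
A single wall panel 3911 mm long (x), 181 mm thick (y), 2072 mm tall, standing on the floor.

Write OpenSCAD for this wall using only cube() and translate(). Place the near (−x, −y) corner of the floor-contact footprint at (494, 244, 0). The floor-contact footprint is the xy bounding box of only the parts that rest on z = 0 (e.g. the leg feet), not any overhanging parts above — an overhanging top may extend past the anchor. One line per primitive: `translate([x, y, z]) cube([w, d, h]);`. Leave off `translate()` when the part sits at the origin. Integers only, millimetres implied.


translate([494, 244, 0]) cube([3911, 181, 2072]);


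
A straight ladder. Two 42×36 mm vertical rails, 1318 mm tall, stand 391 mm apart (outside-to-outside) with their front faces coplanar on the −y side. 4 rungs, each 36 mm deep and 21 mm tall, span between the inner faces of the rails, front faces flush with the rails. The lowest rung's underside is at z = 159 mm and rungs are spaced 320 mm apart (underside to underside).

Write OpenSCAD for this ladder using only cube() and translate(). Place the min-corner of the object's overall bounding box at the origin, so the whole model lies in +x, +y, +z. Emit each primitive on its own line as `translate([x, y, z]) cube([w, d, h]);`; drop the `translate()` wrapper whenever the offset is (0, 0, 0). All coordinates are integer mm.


cube([42, 36, 1318]);
translate([349, 0, 0]) cube([42, 36, 1318]);
translate([42, 0, 159]) cube([307, 36, 21]);
translate([42, 0, 479]) cube([307, 36, 21]);
translate([42, 0, 799]) cube([307, 36, 21]);
translate([42, 0, 1119]) cube([307, 36, 21]);


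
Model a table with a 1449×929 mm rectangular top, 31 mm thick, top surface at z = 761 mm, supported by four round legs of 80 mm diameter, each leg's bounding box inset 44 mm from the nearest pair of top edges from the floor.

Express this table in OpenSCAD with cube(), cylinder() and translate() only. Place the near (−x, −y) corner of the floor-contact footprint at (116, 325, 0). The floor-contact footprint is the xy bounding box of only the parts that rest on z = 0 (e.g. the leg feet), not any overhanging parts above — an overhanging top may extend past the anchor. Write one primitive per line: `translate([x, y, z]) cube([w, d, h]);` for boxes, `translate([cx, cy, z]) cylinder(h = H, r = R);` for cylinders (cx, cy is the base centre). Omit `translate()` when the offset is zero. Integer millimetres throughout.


translate([72, 281, 730]) cube([1449, 929, 31]);
translate([156, 365, 0]) cylinder(h = 730, r = 40);
translate([1437, 365, 0]) cylinder(h = 730, r = 40);
translate([156, 1126, 0]) cylinder(h = 730, r = 40);
translate([1437, 1126, 0]) cylinder(h = 730, r = 40);


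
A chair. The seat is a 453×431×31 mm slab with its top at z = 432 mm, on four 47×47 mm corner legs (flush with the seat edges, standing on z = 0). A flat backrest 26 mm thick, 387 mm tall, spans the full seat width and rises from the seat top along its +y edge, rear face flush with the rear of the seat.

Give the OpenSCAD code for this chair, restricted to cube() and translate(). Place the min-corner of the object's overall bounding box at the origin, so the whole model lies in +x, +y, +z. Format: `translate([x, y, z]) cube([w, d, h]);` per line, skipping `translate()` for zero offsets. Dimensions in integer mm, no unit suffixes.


translate([0, 0, 401]) cube([453, 431, 31]);
cube([47, 47, 401]);
translate([406, 0, 0]) cube([47, 47, 401]);
translate([0, 384, 0]) cube([47, 47, 401]);
translate([406, 384, 0]) cube([47, 47, 401]);
translate([0, 405, 432]) cube([453, 26, 387]);


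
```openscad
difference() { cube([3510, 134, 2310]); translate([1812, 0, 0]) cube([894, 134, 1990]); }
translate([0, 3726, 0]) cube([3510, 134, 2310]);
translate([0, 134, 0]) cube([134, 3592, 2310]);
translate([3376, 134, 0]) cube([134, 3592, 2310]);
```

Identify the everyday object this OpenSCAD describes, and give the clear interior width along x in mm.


A single room. The interior width is 3242 mm.

Four walls enclosing a rectangle with a door in the front wall — a room. Outside width 3510 minus two 134 mm walls gives 3242 mm.


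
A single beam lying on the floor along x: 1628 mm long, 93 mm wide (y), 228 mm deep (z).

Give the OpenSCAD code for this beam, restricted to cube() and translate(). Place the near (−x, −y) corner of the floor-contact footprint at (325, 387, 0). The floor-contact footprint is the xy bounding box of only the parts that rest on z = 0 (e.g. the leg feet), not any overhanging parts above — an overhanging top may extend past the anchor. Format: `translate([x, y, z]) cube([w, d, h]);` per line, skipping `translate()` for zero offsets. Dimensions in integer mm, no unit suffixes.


translate([325, 387, 0]) cube([1628, 93, 228]);


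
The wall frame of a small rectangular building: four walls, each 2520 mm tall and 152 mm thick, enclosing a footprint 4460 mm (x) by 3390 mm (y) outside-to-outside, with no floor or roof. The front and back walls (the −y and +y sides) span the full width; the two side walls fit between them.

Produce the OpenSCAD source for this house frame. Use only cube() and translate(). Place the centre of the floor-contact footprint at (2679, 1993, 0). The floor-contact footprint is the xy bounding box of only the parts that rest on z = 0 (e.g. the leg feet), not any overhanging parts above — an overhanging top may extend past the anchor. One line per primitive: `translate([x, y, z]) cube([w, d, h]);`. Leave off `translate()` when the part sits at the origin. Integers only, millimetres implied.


translate([449, 298, 0]) cube([4460, 152, 2520]);
translate([449, 3536, 0]) cube([4460, 152, 2520]);
translate([449, 450, 0]) cube([152, 3086, 2520]);
translate([4757, 450, 0]) cube([152, 3086, 2520]);


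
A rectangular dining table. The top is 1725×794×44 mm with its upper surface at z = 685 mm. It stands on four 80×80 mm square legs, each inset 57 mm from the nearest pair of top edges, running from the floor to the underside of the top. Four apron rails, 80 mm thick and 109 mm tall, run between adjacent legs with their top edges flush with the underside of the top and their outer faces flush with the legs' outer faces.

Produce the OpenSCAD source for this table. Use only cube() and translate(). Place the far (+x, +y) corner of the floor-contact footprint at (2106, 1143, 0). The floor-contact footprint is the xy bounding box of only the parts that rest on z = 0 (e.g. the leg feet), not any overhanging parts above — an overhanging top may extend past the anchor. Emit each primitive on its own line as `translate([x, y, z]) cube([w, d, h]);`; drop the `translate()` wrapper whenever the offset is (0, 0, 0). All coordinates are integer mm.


translate([438, 406, 641]) cube([1725, 794, 44]);
translate([495, 463, 0]) cube([80, 80, 641]);
translate([2026, 463, 0]) cube([80, 80, 641]);
translate([495, 1063, 0]) cube([80, 80, 641]);
translate([2026, 1063, 0]) cube([80, 80, 641]);
translate([575, 463, 532]) cube([1451, 80, 109]);
translate([575, 1063, 532]) cube([1451, 80, 109]);
translate([495, 543, 532]) cube([80, 520, 109]);
translate([2026, 543, 532]) cube([80, 520, 109]);


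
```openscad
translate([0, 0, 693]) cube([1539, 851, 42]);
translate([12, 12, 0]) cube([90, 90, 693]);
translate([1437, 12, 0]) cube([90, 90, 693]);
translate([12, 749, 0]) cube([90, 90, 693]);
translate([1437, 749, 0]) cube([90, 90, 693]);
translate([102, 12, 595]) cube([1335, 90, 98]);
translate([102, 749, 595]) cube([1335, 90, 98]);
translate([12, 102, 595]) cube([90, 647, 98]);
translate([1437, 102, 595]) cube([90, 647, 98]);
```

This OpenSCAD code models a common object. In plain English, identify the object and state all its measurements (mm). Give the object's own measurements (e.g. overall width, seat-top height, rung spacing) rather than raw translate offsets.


A rectangular dining table. The top is 1539×851×42 mm with its upper surface at z = 735 mm. It stands on four 90×90 mm square legs, each inset 12 mm from the nearest pair of top edges, running from the floor to the underside of the top. Four apron rails, 90 mm thick and 98 mm tall, run between adjacent legs with their top edges flush with the underside of the top and their outer faces flush with the legs' outer faces.


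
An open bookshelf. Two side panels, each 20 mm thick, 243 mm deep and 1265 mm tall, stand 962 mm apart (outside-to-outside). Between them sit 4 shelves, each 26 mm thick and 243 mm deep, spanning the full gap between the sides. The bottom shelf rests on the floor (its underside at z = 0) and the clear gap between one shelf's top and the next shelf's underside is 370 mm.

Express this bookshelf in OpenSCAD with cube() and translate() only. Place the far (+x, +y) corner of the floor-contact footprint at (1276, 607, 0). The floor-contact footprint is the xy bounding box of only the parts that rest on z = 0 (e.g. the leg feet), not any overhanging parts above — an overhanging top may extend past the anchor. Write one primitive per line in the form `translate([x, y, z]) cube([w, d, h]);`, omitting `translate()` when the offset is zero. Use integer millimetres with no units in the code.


translate([314, 364, 0]) cube([20, 243, 1265]);
translate([1256, 364, 0]) cube([20, 243, 1265]);
translate([334, 364, 0]) cube([922, 243, 26]);
translate([334, 364, 396]) cube([922, 243, 26]);
translate([334, 364, 792]) cube([922, 243, 26]);
translate([334, 364, 1188]) cube([922, 243, 26]);


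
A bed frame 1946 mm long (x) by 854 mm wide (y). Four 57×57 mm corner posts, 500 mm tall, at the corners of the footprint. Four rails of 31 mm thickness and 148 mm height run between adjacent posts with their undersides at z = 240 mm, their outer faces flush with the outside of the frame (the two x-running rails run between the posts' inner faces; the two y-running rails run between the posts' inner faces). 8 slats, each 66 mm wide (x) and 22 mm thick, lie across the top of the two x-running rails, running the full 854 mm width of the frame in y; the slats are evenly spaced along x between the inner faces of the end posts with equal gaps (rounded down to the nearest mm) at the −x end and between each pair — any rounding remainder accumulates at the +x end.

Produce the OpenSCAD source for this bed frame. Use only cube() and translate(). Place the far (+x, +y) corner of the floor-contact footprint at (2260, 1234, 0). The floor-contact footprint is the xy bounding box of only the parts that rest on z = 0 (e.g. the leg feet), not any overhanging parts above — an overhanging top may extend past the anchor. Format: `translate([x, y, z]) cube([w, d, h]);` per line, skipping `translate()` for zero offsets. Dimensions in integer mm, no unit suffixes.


// slat z = rail_z + rail_h = 240 + 148 = 388
// slat gap = ⌊(1832 − 8·66) / 9⌋ = 144
translate([314, 380, 0]) cube([57, 57, 500]);
translate([314, 1177, 0]) cube([57, 57, 500]);
translate([2203, 380, 0]) cube([57, 57, 500]);
translate([2203, 1177, 0]) cube([57, 57, 500]);
translate([371, 380, 240]) cube([1832, 31, 148]);
translate([371, 1203, 240]) cube([1832, 31, 148]);
translate([314, 437, 240]) cube([31, 740, 148]);
translate([2229, 437, 240]) cube([31, 740, 148]);
translate([515, 380, 388]) cube([66, 854, 22]);
translate([725, 380, 388]) cube([66, 854, 22]);
translate([935, 380, 388]) cube([66, 854, 22]);
translate([1145, 380, 388]) cube([66, 854, 22]);
translate([1355, 380, 388]) cube([66, 854, 22]);
translate([1565, 380, 388]) cube([66, 854, 22]);
translate([1775, 380, 388]) cube([66, 854, 22]);
translate([1985, 380, 388]) cube([66, 854, 22]);


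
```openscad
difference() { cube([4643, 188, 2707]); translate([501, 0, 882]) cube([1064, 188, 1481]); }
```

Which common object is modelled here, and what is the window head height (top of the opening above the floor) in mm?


A wall with a window opening. The window head height is 2363 mm.

A wall with a rectangular opening subtracted — a window. Sill at z = 882, opening 1481 mm tall, so the head is at 882 + 1481 = 2363 mm.


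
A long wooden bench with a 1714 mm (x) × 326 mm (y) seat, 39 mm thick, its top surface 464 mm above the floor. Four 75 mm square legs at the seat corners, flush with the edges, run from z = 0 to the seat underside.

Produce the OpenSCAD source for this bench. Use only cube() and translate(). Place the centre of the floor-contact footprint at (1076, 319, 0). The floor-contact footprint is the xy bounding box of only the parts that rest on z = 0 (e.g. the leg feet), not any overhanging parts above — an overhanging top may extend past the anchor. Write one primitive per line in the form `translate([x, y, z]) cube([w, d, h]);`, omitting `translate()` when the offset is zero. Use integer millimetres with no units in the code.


translate([219, 156, 425]) cube([1714, 326, 39]);
translate([219, 156, 0]) cube([75, 75, 425]);
translate([219, 407, 0]) cube([75, 75, 425]);
translate([1858, 156, 0]) cube([75, 75, 425]);
translate([1858, 407, 0]) cube([75, 75, 425]);


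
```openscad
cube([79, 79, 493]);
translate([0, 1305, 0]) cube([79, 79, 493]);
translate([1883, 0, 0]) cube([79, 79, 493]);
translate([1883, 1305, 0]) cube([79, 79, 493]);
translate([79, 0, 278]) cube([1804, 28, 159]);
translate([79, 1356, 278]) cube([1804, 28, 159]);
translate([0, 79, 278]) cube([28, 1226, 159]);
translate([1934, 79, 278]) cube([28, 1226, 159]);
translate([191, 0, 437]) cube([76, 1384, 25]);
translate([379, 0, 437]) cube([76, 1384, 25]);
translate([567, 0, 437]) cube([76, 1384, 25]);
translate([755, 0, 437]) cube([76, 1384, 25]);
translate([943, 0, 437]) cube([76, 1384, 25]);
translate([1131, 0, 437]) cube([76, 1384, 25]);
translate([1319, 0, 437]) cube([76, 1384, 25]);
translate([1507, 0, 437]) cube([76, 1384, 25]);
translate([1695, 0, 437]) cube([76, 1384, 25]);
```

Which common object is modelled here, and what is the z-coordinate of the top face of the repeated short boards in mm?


A bed frame. The slat-top height is 462 mm.

Four posts, four rails, and a row of slats — a bed frame. Slats sit on the rails at z = 278 + 159 = 437; with slat thickness 25, the top is 462 mm.


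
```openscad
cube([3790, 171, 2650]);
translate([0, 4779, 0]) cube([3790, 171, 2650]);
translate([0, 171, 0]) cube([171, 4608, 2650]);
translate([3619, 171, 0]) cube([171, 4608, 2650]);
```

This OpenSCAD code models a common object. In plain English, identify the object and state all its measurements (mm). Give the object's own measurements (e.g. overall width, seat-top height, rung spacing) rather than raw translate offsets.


The wall frame of a small rectangular building: four walls, each 2650 mm tall and 171 mm thick, enclosing a footprint 3790 mm (x) by 4950 mm (y) outside-to-outside, with no floor or roof. The front and back walls (the −y and +y sides) span the full width; the two side walls fit between them.


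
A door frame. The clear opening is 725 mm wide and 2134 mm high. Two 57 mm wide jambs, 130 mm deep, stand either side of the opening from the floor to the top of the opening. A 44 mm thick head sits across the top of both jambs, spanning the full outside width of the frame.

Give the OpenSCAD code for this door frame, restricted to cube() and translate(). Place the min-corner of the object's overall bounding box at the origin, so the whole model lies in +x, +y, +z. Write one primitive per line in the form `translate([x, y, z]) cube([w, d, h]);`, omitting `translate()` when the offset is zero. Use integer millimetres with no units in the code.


cube([57, 130, 2134]);
translate([782, 0, 0]) cube([57, 130, 2134]);
translate([0, 0, 2134]) cube([839, 130, 44]);


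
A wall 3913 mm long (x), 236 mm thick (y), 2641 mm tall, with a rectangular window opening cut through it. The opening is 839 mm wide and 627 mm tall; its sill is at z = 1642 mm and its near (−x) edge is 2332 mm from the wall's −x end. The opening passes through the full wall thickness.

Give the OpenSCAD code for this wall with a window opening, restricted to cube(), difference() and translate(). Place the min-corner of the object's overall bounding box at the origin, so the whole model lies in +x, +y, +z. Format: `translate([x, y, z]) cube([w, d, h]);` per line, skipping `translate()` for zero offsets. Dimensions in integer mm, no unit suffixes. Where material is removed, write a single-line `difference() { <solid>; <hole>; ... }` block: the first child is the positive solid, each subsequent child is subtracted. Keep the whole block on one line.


difference() { cube([3913, 236, 2641]); translate([2332, 0, 1642]) cube([839, 236, 627]); }


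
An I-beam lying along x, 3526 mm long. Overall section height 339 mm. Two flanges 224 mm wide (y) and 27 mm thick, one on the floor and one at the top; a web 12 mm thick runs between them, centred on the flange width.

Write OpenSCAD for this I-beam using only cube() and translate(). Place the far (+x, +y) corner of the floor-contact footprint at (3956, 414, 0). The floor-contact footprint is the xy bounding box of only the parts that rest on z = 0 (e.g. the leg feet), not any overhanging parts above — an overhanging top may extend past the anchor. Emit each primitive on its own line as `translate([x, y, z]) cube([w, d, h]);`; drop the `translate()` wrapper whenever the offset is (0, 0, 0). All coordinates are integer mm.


translate([430, 190, 0]) cube([3526, 224, 27]);
translate([430, 296, 27]) cube([3526, 12, 285]);
translate([430, 190, 312]) cube([3526, 224, 27]);


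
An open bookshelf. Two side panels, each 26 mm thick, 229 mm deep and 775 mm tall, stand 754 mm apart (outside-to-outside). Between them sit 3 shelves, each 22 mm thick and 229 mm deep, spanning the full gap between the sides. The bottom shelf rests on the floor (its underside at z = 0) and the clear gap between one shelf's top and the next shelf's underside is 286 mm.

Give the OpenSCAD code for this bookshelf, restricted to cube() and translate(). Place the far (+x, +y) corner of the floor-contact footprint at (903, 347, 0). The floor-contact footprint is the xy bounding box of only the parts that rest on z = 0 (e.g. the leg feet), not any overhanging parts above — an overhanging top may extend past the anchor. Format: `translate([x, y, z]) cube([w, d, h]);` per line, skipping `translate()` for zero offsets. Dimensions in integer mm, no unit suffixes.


translate([149, 118, 0]) cube([26, 229, 775]);
translate([877, 118, 0]) cube([26, 229, 775]);
translate([175, 118, 0]) cube([702, 229, 22]);
translate([175, 118, 308]) cube([702, 229, 22]);
translate([175, 118, 616]) cube([702, 229, 22]);


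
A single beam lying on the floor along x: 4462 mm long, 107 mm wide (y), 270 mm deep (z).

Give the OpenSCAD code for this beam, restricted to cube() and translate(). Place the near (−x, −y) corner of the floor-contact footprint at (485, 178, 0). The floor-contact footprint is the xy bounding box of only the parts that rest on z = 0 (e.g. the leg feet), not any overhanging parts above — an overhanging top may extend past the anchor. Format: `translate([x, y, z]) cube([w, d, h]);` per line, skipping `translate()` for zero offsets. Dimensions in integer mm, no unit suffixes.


translate([485, 178, 0]) cube([4462, 107, 270]);


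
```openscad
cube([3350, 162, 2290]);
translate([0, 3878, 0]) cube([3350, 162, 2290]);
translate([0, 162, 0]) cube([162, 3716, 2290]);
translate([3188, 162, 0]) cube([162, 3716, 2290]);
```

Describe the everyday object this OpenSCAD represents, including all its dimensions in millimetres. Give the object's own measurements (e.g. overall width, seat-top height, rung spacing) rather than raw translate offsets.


The wall frame of a small rectangular building: four walls, each 2290 mm tall and 162 mm thick, enclosing a footprint 3350 mm (x) by 4040 mm (y) outside-to-outside, with no floor or roof. The front and back walls (the −y and +y sides) span the full width; the two side walls fit between them.


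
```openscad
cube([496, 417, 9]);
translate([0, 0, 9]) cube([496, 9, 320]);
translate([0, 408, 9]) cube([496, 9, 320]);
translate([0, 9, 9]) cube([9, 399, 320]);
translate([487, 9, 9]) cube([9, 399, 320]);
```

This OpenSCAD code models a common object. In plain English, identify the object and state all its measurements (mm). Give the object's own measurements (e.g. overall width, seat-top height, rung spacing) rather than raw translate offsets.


An open-topped rectangular box: outside dimensions 496×417×329 mm, with a uniform wall and base thickness of 9 mm. The base is a full 496×417 slab on the floor; four walls sit on top of the base. The front and back walls (the −y and +y sides) span the full width; the two side walls fit between them.


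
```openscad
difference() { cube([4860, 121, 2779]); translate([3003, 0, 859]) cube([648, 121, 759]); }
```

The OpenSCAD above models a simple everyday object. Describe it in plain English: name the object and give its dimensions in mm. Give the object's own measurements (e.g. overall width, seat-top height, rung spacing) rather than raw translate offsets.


A wall 4860 mm long (x), 121 mm thick (y), 2779 mm tall, with a rectangular window opening cut through it. The opening is 648 mm wide and 759 mm tall; its sill is at z = 859 mm and its near (−x) edge is 3003 mm from the wall's −x end. The opening passes through the full wall thickness.


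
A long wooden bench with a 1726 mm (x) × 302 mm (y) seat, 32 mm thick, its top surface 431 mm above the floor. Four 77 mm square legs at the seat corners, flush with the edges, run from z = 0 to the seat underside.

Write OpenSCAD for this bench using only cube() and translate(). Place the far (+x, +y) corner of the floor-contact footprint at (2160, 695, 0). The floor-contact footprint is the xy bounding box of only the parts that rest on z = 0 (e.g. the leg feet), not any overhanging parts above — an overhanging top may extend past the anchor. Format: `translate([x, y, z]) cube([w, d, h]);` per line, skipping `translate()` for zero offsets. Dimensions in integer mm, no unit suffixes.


translate([434, 393, 399]) cube([1726, 302, 32]);
translate([434, 393, 0]) cube([77, 77, 399]);
translate([434, 618, 0]) cube([77, 77, 399]);
translate([2083, 393, 0]) cube([77, 77, 399]);
translate([2083, 618, 0]) cube([77, 77, 399]);


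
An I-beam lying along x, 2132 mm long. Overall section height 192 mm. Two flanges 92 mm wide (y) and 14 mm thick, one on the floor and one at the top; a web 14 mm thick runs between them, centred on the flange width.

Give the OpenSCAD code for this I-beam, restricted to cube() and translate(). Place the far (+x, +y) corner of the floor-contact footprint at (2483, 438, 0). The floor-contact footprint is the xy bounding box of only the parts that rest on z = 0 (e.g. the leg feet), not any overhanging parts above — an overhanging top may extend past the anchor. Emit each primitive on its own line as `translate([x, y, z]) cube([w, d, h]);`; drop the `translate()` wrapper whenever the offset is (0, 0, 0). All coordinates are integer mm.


translate([351, 346, 0]) cube([2132, 92, 14]);
translate([351, 385, 14]) cube([2132, 14, 164]);
translate([351, 346, 178]) cube([2132, 92, 14]);


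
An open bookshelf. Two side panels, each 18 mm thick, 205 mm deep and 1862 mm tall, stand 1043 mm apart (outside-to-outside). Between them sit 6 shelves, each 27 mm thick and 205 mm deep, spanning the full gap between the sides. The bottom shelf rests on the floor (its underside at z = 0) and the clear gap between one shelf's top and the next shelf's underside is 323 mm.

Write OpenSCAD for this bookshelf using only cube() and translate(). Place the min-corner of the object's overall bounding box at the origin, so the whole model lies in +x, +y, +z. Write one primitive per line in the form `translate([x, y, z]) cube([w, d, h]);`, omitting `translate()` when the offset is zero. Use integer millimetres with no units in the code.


cube([18, 205, 1862]);
translate([1025, 0, 0]) cube([18, 205, 1862]);
translate([18, 0, 0]) cube([1007, 205, 27]);
translate([18, 0, 350]) cube([1007, 205, 27]);
translate([18, 0, 700]) cube([1007, 205, 27]);
translate([18, 0, 1050]) cube([1007, 205, 27]);
translate([18, 0, 1400]) cube([1007, 205, 27]);
translate([18, 0, 1750]) cube([1007, 205, 27]);


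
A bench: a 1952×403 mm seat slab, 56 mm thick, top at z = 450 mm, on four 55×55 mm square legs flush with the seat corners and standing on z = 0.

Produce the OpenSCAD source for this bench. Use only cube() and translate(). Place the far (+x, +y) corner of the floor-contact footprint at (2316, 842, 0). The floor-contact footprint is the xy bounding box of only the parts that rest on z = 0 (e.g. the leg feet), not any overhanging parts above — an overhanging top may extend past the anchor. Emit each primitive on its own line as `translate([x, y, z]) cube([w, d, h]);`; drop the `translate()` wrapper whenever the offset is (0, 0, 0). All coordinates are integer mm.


translate([364, 439, 394]) cube([1952, 403, 56]);
translate([364, 439, 0]) cube([55, 55, 394]);
translate([364, 787, 0]) cube([55, 55, 394]);
translate([2261, 439, 0]) cube([55, 55, 394]);
translate([2261, 787, 0]) cube([55, 55, 394]);


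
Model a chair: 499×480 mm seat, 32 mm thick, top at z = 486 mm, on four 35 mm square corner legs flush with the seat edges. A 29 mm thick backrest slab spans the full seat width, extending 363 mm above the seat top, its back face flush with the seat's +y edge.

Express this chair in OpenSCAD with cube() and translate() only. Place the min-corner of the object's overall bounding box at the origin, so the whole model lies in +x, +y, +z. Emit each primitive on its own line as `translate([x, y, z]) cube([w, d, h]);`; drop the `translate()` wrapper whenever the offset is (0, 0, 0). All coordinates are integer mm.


translate([0, 0, 454]) cube([499, 480, 32]);
cube([35, 35, 454]);
translate([464, 0, 0]) cube([35, 35, 454]);
translate([0, 445, 0]) cube([35, 35, 454]);
translate([464, 445, 0]) cube([35, 35, 454]);
translate([0, 451, 486]) cube([499, 29, 363]);


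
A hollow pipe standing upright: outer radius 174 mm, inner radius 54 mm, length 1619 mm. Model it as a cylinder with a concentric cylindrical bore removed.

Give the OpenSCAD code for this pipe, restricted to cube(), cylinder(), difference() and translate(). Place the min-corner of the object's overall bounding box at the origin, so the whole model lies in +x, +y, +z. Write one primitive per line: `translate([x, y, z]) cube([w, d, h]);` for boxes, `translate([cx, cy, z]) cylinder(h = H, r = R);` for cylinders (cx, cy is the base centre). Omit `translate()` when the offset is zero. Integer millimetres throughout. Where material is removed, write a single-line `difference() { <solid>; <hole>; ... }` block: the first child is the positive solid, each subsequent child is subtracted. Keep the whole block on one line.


difference() { translate([174, 174, 0]) cylinder(h = 1619, r = 174); translate([174, 174, 0]) cylinder(h = 1619, r = 54); }


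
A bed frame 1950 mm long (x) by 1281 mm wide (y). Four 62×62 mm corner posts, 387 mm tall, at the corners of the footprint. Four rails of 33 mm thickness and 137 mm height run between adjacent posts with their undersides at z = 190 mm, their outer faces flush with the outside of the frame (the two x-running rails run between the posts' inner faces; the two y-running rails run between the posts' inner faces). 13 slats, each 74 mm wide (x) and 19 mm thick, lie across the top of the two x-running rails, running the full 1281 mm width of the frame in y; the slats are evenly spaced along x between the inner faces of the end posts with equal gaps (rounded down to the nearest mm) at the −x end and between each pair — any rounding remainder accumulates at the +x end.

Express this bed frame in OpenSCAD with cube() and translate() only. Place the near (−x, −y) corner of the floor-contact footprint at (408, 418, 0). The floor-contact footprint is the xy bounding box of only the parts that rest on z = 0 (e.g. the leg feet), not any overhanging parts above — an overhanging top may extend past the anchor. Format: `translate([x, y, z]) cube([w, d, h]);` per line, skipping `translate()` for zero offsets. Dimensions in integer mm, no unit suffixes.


translate([408, 418, 0]) cube([62, 62, 387]);
translate([408, 1637, 0]) cube([62, 62, 387]);
translate([2296, 418, 0]) cube([62, 62, 387]);
translate([2296, 1637, 0]) cube([62, 62, 387]);
translate([470, 418, 190]) cube([1826, 33, 137]);
translate([470, 1666, 190]) cube([1826, 33, 137]);
translate([408, 480, 190]) cube([33, 1157, 137]);
translate([2325, 480, 190]) cube([33, 1157, 137]);
translate([531, 418, 327]) cube([74, 1281, 19]);
translate([666, 418, 327]) cube([74, 1281, 19]);
translate([801, 418, 327]) cube([74, 1281, 19]);
translate([936, 418, 327]) cube([74, 1281, 19]);
translate([1071, 418, 327]) cube([74, 1281, 19]);
translate([1206, 418, 327]) cube([74, 1281, 19]);
translate([1341, 418, 327]) cube([74, 1281, 19]);
translate([1476, 418, 327]) cube([74, 1281, 19]);
translate([1611, 418, 327]) cube([74, 1281, 19]);
translate([1746, 418, 327]) cube([74, 1281, 19]);
translate([1881, 418, 327]) cube([74, 1281, 19]);
translate([2016, 418, 327]) cube([74, 1281, 19]);
translate([2151, 418, 327]) cube([74, 1281, 19]);


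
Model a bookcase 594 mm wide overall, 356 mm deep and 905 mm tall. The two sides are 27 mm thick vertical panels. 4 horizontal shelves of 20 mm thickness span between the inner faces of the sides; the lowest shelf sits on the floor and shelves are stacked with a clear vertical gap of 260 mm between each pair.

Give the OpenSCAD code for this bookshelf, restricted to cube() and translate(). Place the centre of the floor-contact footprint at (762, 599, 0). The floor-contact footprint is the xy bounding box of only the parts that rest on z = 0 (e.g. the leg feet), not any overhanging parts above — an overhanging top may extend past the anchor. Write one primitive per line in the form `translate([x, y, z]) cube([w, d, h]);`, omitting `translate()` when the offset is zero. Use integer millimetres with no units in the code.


translate([465, 421, 0]) cube([27, 356, 905]);
translate([1032, 421, 0]) cube([27, 356, 905]);
translate([492, 421, 0]) cube([540, 356, 20]);
translate([492, 421, 280]) cube([540, 356, 20]);
translate([492, 421, 560]) cube([540, 356, 20]);
translate([492, 421, 840]) cube([540, 356, 20]);


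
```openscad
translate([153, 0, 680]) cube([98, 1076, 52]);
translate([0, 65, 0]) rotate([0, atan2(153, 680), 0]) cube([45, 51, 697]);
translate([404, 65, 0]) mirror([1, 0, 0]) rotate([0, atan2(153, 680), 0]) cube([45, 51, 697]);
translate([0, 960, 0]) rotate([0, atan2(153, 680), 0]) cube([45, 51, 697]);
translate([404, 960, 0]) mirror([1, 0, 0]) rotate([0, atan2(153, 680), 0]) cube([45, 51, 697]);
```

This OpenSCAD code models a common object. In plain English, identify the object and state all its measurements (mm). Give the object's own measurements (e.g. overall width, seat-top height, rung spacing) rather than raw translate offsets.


A sawhorse. A 98×1076×52 mm beam (x, y, z) sits on two A-frame leg pairs. Each pair is two raked legs of 45×51 mm section (51 mm along y) splaying symmetrically in x. Each leg rises 680 mm vertically over 153 mm of horizontal reach and is 697 mm long along its own axis. Every leg's outer bottom edge rests on the floor and its outer top edge meets a bottom edge of the beam — the left legs (tilting toward +x) meet the beam's −x bottom edge, the right legs (their mirror images, tilting toward −x) meet its +x bottom edge — so the leg tops tuck under the beam, the beam's underside is 680 mm above the floor, and the feet are 404 mm apart outside-to-outside with the beam centred between them. The two leg pairs are set in 65 mm from either end of the beam.


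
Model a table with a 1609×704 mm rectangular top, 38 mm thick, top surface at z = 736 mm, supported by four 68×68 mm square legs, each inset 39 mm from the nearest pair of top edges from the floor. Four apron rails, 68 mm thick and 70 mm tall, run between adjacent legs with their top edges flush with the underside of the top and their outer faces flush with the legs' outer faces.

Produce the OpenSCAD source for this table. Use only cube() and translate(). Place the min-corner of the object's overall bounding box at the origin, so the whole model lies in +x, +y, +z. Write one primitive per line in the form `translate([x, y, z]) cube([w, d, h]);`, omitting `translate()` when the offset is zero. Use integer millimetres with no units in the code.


translate([0, 0, 698]) cube([1609, 704, 38]);
translate([39, 39, 0]) cube([68, 68, 698]);
translate([1502, 39, 0]) cube([68, 68, 698]);
translate([39, 597, 0]) cube([68, 68, 698]);
translate([1502, 597, 0]) cube([68, 68, 698]);
translate([107, 39, 628]) cube([1395, 68, 70]);
translate([107, 597, 628]) cube([1395, 68, 70]);
translate([39, 107, 628]) cube([68, 490, 70]);
translate([1502, 107, 628]) cube([68, 490, 70]);


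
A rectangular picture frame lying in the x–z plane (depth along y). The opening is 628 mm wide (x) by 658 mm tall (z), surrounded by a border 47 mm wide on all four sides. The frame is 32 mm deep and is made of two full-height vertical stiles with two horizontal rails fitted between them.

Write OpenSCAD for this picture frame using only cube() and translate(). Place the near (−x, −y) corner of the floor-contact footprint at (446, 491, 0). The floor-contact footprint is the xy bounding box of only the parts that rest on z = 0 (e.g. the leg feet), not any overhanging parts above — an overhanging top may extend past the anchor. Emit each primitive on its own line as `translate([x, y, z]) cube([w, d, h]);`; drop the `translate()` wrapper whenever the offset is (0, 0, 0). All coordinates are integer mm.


translate([446, 491, 0]) cube([47, 32, 752]);
translate([1121, 491, 0]) cube([47, 32, 752]);
translate([493, 491, 0]) cube([628, 32, 47]);
translate([493, 491, 705]) cube([628, 32, 47]);


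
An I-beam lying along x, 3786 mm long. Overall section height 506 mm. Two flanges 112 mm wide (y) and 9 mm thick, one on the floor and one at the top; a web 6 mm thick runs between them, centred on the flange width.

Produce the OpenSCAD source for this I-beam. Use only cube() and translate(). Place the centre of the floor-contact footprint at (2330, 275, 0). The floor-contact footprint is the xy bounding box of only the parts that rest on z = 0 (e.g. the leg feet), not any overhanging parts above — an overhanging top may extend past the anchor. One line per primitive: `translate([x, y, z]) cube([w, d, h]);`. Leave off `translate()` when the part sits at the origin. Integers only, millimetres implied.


translate([437, 219, 0]) cube([3786, 112, 9]);
translate([437, 272, 9]) cube([3786, 6, 488]);
translate([437, 219, 497]) cube([3786, 112, 9]);
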